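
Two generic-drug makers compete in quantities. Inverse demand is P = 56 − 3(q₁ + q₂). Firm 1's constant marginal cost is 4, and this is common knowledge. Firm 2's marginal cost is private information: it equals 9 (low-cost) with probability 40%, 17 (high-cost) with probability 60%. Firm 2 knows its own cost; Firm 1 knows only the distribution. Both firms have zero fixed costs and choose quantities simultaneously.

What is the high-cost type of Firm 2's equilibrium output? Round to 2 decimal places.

Firm 2 with cost c maximizes (56 − 3(q₁+q₂) − c)·q₂, giving q₂(c) = (56 − c − 3q₁)/6.
E[c₂] = 0.4·9 + 0.6·17 = 13.8
Firm 1's FOC against E[q₂] yields q₁ = (56 − 2·4 + E[c₂])/9 = (56 − 8 + 13.8)/9 = 6.86667.
q₂(high-cost) = (56 − 17 − 3·6.86667)/6 = 3.06667.

3.07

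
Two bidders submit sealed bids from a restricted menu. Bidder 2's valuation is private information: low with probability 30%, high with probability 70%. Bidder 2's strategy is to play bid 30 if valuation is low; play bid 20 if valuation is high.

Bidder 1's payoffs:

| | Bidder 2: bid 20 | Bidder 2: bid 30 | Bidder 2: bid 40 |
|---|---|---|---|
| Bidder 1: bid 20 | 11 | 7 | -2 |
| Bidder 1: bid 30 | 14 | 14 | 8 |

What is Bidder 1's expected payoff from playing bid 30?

E[bid 30] = 0.3·14 + 0.7·14 = 4.2 + 9.8 = 14

14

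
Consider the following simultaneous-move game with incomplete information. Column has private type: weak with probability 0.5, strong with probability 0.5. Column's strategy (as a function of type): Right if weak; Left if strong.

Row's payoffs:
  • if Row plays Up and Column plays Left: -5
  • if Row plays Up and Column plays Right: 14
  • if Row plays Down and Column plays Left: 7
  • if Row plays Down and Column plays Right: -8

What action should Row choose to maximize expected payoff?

E[Up] = 0.5·(14) + 0.5·(-5) = 4.5
E[Down] = 0.5·(-8) + 0.5·(7) = -0.5
Best response: Up (4.5 is the largest).

Up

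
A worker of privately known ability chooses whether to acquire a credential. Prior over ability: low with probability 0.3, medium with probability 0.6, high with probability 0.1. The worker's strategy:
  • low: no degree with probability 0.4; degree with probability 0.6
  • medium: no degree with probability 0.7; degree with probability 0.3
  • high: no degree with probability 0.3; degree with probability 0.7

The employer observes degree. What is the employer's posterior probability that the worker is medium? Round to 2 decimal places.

0.42

P(degree) = 0.3·0.6 + 0.6·0.3 + 0.1·0.7 = 0.43
P(medium | degree) = (0.6·0.3) / 0.43 = 0.18 / 0.43 = 0.418605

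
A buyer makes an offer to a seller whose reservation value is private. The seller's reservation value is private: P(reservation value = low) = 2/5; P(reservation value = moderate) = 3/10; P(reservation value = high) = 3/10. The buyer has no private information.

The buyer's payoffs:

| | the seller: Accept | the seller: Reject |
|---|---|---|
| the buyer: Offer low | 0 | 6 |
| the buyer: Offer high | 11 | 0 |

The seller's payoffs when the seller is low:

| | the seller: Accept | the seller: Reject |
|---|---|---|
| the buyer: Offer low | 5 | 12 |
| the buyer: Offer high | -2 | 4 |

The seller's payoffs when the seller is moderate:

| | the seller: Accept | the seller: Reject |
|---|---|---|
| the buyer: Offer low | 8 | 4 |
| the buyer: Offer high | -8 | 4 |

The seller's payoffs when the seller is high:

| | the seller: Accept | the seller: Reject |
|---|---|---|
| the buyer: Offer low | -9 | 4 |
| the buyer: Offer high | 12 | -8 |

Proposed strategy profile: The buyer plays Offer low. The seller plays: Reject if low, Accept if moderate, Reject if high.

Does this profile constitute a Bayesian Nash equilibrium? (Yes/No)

Yes

The buyer plays Offer low: E[Offer low] = 2/5·(6) + 3/10·(0) + 3/10·(6) = 21/5; E[Offer high] = 33/10. Best-responding. ✓
The seller (reservation value low), facing Offer low: Accept gives 5, Reject gives 12. Proposed Reject is best. ✓
The seller (reservation value moderate), facing Offer low: Accept gives 8, Reject gives 4. Proposed Accept is best. ✓
The seller (reservation value high), facing Offer low: Accept gives -9, Reject gives 4. Proposed Reject is best. ✓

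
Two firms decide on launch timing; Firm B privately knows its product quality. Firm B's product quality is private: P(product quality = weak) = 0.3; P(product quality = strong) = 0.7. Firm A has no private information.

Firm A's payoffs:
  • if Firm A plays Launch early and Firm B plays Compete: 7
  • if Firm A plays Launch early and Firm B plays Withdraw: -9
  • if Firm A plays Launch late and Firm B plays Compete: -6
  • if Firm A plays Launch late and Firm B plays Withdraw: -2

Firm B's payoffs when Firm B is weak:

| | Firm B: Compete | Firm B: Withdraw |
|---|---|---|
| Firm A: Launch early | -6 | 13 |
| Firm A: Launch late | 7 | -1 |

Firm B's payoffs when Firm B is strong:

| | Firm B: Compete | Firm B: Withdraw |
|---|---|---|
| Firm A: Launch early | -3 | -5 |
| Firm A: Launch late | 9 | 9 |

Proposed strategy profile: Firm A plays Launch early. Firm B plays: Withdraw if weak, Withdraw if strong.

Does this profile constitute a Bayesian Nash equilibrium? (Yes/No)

No

Firm A plays Launch early: E[Launch early] = 0.3·(-9) + 0.7·(-9) = -9; E[Launch late] = -2. Not best-responding. ✗
Firm B (product quality weak), facing Launch early: Compete gives -6, Withdraw gives 13. Proposed Withdraw is best. ✓
Firm B (product quality strong), facing Launch early: Compete gives -3, Withdraw gives -5. Proposed Withdraw is not best — profitable deviation exists. ✗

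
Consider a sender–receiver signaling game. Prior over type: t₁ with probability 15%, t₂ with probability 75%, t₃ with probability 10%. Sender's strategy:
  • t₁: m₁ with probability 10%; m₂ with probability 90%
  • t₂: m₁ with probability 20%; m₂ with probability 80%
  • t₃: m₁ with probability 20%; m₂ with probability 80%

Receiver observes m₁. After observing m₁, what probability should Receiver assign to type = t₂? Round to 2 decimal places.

0.81

P(m₁) = 0.15·0.1 + 0.75·0.2 + 0.1·0.2 = 0.185
P(t₂ | m₁) = (0.75·0.2) / 0.185 = 0.15 / 0.185 = 0.810811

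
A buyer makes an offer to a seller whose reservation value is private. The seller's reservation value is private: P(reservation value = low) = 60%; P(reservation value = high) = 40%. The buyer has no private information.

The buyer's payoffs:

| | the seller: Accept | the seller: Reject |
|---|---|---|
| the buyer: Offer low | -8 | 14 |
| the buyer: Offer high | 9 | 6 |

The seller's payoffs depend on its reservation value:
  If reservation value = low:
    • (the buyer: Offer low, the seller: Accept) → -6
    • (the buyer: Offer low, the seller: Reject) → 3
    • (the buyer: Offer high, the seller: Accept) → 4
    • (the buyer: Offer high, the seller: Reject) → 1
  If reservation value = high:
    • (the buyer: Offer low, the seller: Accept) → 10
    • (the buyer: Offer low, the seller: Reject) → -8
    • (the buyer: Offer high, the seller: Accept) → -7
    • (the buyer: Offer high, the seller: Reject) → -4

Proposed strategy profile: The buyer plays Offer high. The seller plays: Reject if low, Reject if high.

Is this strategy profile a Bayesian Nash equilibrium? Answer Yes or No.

A profile is a BNE iff every type of every player is best-responding given beliefs about the other side.
The buyer plays Offer high: E[Offer high] = 0.6·(6) + 0.4·(6) = 6; E[Offer low] = 14. Not best-responding. ✗
The seller (reservation value low), facing Offer high: Accept gives 4, Reject gives 1. Proposed Reject is not best — profitable deviation exists. ✗
The seller (reservation value high), facing Offer high: Accept gives -7, Reject gives -4. Proposed Reject is best. ✓

No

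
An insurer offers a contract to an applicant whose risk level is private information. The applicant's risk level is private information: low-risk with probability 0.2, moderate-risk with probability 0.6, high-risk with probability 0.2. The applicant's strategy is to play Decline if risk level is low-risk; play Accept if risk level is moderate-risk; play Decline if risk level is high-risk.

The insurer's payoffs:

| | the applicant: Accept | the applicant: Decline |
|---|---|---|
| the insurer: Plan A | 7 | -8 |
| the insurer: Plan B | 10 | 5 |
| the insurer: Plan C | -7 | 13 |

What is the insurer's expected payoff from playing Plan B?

8

Take the expectation over the applicant's risk level, weighting each type's action by its prior probability.
E[Plan B] = 0.2·5 + 0.6·10 + 0.2·5 = 1 + 6 + 1 = 8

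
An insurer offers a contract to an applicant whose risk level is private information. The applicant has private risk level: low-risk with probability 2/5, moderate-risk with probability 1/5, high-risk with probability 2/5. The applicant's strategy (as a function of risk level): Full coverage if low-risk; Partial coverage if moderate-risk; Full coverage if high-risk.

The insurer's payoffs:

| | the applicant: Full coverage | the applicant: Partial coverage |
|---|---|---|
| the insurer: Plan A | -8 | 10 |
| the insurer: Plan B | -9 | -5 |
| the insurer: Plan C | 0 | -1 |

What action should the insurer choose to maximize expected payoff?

Compute the insurer's expected payoff for each action, taking the expectation over the applicant's type.
E[Plan A] = 2/5·(-8) + 1/5·(10) + 2/5·(-8) = -22/5
E[Plan B] = 2/5·(-9) + 1/5·(-5) + 2/5·(-9) = -41/5
E[Plan C] = 2/5·(0) + 1/5·(-1) + 2/5·(0) = -1/5
Best response: Plan C (-1/5 is the largest).

Plan C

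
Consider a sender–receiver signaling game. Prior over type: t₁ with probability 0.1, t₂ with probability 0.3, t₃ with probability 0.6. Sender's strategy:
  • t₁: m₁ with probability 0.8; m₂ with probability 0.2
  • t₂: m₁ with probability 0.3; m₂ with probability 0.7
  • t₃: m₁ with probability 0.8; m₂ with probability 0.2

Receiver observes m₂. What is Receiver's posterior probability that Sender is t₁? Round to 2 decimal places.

P(m₂) = 0.1·0.2 + 0.3·0.7 + 0.6·0.2 = 0.35
P(t₁ | m₂) = (0.1·0.2) / 0.35 = 0.02 / 0.35 = 0.0571429

0.06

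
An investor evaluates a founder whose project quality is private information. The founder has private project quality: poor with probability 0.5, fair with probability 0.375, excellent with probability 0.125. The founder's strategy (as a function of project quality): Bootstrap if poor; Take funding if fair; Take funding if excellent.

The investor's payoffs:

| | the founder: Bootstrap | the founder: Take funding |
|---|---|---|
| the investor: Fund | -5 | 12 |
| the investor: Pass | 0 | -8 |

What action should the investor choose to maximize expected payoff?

E[Fund] = 0.5·(-5) + 0.375·(12) + 0.125·(12) = 3.5
E[Pass] = 0.5·(0) + 0.375·(-8) + 0.125·(-8) = -4
Best response: Fund (3.5 is the largest).

Fund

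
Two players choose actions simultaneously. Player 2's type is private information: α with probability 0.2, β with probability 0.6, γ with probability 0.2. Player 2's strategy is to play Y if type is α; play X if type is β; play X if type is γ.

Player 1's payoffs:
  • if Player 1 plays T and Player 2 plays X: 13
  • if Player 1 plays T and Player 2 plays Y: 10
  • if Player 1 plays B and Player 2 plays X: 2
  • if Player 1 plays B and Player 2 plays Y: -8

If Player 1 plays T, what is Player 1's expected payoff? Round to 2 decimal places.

Take the expectation over Player 2's type, weighting each type's action by its prior probability.
E[T] = 0.2·10 + 0.6·13 + 0.2·13 = 2 + 7.8 + 2.6 = 12.4

12.40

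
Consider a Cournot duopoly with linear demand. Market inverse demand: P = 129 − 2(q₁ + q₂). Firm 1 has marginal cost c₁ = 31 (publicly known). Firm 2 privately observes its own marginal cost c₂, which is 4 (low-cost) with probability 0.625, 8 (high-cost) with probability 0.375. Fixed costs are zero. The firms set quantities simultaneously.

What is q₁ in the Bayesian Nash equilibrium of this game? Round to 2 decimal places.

12.08

Type-c best response for Firm 2: q₂(c) = (129 − c)/4 − q₁/2.
Firm 1 maximizes expected profit; its first-order condition is 129 − 4q₁ − 2E[q₂] − 31 = 0.
Substituting E[q₂] and solving: E[c₂] = 5.5, so q₁ = (129 − 2·31 + 5.5)/6 = 12.0833.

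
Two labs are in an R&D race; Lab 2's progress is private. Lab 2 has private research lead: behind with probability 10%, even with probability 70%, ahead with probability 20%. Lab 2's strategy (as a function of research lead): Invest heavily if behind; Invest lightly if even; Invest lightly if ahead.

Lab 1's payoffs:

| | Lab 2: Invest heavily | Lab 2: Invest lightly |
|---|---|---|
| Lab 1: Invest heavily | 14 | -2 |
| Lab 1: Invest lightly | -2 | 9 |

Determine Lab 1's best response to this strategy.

Invest lightly

Compute Lab 1's expected payoff for each action, taking the expectation over Lab 2's type.
E[Invest heavily] = 0.1·(14) + 0.7·(-2) + 0.2·(-2) = -0.4
E[Invest lightly] = 0.1·(-2) + 0.7·(9) + 0.2·(9) = 7.9
Best response: Invest lightly (7.9 is the largest).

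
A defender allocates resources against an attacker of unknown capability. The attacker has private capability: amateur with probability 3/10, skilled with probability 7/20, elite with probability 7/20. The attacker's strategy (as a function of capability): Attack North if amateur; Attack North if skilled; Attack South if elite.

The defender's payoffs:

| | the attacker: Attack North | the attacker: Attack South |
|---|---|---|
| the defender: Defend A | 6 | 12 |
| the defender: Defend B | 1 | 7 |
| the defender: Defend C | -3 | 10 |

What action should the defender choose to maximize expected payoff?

Defend A

Compute the defender's expected payoff for each action, taking the expectation over the attacker's type.
E[Defend A] = 3/10·(6) + 7/20·(6) + 7/20·(12) = 81/10
E[Defend B] = 3/10·(1) + 7/20·(1) + 7/20·(7) = 31/10
E[Defend C] = 3/10·(-3) + 7/20·(-3) + 7/20·(10) = 31/20
Best response: Defend A (81/10 is the largest).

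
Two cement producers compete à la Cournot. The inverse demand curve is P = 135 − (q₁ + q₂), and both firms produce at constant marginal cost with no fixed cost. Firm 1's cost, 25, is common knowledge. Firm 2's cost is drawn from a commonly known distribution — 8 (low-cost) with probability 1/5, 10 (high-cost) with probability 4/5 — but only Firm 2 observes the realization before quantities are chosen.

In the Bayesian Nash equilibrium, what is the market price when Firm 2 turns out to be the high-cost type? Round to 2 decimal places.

Type-c best response for Firm 2: q₂(c) = (135 − c)/2 − q₁/2.
Firm 1 maximizes expected profit; its first-order condition is 135 − 2q₁ − E[q₂] − 25 = 0.
Substituting E[q₂] and solving: E[c₂] = 9.6, so q₁ = (135 − 2·25 + 9.6)/3 = 31.5333.
q₂(high-cost) = 46.7333, so P = 135 − (31.5333 + 46.7333) = 56.7333.

56.73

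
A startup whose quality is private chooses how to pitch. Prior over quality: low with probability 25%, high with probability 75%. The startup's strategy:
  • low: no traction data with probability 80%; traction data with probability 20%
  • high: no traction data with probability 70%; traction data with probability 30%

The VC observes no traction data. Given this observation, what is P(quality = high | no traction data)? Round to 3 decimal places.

0.724

P(no traction data) = 0.25·0.8 + 0.75·0.7 = 0.725
P(high | no traction data) = (0.75·0.7) / 0.725 = 0.525 / 0.725 = 0.724138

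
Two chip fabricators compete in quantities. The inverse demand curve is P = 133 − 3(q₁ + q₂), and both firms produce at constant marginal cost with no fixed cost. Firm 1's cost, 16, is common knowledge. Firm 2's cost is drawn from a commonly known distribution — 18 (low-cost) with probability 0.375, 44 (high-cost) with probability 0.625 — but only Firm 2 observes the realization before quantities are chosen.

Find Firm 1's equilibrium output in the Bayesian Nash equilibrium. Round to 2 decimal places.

15.03

Type-c best response for Firm 2: q₂(c) = (133 − c)/6 − q₁/2.
Firm 1 maximizes expected profit; its first-order condition is 133 − 6q₁ − 3E[q₂] − 16 = 0.
Substituting E[q₂] and solving: E[c₂] = 34.25, so q₁ = (133 − 2·16 + 34.25)/9 = 15.0278.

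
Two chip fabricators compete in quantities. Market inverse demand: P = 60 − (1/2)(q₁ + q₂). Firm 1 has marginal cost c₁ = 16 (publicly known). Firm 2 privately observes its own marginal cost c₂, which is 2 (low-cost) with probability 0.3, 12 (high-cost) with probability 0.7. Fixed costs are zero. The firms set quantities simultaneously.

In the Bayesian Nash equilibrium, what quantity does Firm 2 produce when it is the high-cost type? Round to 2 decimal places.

Type-c best response for Firm 2: q₂(c) = (60 − c) − q₁/2.
Firm 1 maximizes expected profit; its first-order condition is 60 − q₁ − (1/2)E[q₂] − 16 = 0.
Substituting E[q₂] and solving: E[c₂] = 9, so q₁ = (60 − 2·16 + 9)/(3/2) = 24.6667.
q₂(high-cost) = (60 − 12 − (1/2)·24.6667) = 35.6667.

35.67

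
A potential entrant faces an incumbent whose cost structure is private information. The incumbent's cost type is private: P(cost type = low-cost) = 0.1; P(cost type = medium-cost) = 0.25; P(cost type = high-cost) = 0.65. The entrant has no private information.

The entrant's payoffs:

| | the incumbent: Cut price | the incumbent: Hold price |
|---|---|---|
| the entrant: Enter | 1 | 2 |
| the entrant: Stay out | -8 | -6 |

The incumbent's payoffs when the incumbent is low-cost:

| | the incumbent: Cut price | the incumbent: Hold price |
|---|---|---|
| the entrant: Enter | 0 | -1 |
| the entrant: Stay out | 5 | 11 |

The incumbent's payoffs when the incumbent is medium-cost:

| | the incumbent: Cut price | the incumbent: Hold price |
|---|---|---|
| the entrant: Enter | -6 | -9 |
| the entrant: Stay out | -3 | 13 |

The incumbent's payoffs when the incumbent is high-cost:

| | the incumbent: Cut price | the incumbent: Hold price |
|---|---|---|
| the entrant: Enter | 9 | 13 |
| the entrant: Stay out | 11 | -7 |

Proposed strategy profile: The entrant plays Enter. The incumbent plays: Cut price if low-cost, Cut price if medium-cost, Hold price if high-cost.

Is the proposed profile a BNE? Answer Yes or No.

A profile is a BNE iff every type of every player is best-responding given beliefs about the other side.
The entrant plays Enter: E[Enter] = 0.1·(1) + 0.25·(1) + 0.65·(2) = 1.65; E[Stay out] = -6.7. Best-responding. ✓
The incumbent (cost type low-cost), facing Enter: Cut price gives 0, Hold price gives -1. Proposed Cut price is best. ✓
The incumbent (cost type medium-cost), facing Enter: Cut price gives -6, Hold price gives -9. Proposed Cut price is best. ✓
The incumbent (cost type high-cost), facing Enter: Cut price gives 9, Hold price gives 13. Proposed Hold price is best. ✓

Yes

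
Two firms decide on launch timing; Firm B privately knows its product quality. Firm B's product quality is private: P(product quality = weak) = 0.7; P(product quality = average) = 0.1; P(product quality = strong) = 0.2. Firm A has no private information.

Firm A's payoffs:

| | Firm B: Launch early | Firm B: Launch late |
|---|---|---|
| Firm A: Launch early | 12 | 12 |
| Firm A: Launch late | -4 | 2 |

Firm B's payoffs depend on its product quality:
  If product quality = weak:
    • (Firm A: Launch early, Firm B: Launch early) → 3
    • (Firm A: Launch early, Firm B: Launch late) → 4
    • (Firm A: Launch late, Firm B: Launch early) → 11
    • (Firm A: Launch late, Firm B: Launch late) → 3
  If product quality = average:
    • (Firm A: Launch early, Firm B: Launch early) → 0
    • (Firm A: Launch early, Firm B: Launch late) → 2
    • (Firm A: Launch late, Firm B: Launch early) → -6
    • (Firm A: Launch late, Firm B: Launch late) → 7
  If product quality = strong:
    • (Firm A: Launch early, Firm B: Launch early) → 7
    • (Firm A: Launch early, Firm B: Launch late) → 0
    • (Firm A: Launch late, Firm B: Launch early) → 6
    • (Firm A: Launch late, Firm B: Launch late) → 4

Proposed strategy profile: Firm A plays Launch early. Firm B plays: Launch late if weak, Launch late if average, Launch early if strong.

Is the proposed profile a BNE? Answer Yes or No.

Yes

Firm A plays Launch early: E[Launch early] = 0.7·(12) + 0.1·(12) + 0.2·(12) = 12; E[Launch late] = 0.8. Best-responding. ✓
Firm B (product quality weak), facing Launch early: Launch early gives 3, Launch late gives 4. Proposed Launch late is best. ✓
Firm B (product quality average), facing Launch early: Launch early gives 0, Launch late gives 2. Proposed Launch late is best. ✓
Firm B (product quality strong), facing Launch early: Launch early gives 7, Launch late gives 0. Proposed Launch early is best. ✓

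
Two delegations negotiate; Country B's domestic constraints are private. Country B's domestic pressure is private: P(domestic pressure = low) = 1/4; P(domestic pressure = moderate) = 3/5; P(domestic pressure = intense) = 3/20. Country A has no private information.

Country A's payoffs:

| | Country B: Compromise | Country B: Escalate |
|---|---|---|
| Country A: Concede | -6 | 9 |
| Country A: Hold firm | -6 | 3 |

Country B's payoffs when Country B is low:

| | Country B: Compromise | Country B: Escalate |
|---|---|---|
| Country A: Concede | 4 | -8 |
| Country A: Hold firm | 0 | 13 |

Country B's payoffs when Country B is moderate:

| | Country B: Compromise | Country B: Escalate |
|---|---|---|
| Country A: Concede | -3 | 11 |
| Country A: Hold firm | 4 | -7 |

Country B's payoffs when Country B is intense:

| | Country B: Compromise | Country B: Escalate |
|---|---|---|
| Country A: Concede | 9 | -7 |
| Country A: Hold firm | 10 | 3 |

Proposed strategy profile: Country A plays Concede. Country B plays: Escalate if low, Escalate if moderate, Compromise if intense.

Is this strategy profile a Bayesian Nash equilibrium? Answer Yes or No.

No

A profile is a BNE iff every type of every player is best-responding given beliefs about the other side.
Country A plays Concede: E[Concede] = 1/4·(9) + 3/5·(9) + 3/20·(-6) = 27/4; E[Hold firm] = 33/20. Best-responding. ✓
Country B (domestic pressure low), facing Concede: Compromise gives 4, Escalate gives -8. Proposed Escalate is not best — profitable deviation exists. ✗
Country B (domestic pressure moderate), facing Concede: Compromise gives -3, Escalate gives 11. Proposed Escalate is best. ✓
Country B (domestic pressure intense), facing Concede: Compromise gives 9, Escalate gives -7. Proposed Compromise is best. ✓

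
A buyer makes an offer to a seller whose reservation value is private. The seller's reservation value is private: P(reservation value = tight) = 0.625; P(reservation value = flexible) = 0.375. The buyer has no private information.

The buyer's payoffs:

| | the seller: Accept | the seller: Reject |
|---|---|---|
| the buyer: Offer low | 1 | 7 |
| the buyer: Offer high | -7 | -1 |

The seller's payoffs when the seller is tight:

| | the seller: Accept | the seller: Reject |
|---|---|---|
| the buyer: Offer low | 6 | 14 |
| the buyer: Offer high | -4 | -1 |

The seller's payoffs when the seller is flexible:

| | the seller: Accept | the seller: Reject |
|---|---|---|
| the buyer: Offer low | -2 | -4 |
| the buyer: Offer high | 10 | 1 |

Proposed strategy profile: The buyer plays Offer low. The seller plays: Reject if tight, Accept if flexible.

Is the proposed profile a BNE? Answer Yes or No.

The buyer plays Offer low: E[Offer low] = 0.625·(7) + 0.375·(1) = 4.75; E[Offer high] = -3.25. Best-responding. ✓
The seller (reservation value tight), facing Offer low: Accept gives 6, Reject gives 14. Proposed Reject is best. ✓
The seller (reservation value flexible), facing Offer low: Accept gives -2, Reject gives -4. Proposed Accept is best. ✓

Yes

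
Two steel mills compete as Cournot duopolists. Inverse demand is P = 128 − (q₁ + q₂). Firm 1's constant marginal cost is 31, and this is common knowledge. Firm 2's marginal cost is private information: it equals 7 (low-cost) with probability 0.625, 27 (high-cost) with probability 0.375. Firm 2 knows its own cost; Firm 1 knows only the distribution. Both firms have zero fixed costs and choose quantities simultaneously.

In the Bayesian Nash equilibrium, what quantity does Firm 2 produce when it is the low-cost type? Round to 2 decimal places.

47.08

Each type of Firm 2 best-responds to q₁; Firm 1 best-responds to the expected q₂ over Firm 2's types.
Firm 2 with cost c maximizes (128 − (q₁+q₂) − c)·q₂, giving q₂(c) = (128 − c − q₁)/2.
E[c₂] = 0.625·7 + 0.375·27 = 14.5
Firm 1's FOC against E[q₂] yields q₁ = (128 − 2·31 + E[c₂])/3 = (128 − 62 + 14.5)/3 = 26.8333.
q₂(low-cost) = (128 − 7 − 26.8333)/2 = 47.0833.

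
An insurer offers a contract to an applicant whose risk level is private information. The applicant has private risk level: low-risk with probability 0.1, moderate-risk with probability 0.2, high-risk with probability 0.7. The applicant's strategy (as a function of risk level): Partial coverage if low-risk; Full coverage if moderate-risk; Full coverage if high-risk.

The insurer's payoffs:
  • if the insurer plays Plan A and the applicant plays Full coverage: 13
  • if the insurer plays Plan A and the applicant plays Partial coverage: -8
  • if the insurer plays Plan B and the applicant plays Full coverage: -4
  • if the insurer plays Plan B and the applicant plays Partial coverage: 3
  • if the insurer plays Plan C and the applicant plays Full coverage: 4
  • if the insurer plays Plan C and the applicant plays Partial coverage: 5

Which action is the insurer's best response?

Plan A

E[Plan A] = 0.1·(-8) + 0.2·(13) + 0.7·(13) = 10.9
E[Plan B] = 0.1·(3) + 0.2·(-4) + 0.7·(-4) = -3.3
E[Plan C] = 0.1·(5) + 0.2·(4) + 0.7·(4) = 4.1
Best response: Plan A (10.9 is the largest).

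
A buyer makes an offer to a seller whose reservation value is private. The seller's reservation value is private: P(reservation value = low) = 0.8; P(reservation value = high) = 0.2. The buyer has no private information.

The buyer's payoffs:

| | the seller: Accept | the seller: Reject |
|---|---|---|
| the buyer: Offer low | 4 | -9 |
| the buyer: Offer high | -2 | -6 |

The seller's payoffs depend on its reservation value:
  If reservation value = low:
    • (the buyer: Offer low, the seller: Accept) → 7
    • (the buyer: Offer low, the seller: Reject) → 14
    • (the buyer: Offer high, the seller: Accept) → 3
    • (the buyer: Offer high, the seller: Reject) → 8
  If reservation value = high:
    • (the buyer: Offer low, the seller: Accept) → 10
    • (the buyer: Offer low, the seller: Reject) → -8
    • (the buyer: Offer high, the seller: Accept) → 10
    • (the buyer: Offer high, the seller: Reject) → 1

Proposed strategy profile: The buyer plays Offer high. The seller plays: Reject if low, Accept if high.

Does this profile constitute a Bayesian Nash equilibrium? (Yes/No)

Yes

The buyer plays Offer high: E[Offer high] = 0.8·(-6) + 0.2·(-2) = -5.2; E[Offer low] = -6.4. Best-responding. ✓
The seller (reservation value low), facing Offer high: Accept gives 3, Reject gives 8. Proposed Reject is best. ✓
The seller (reservation value high), facing Offer high: Accept gives 10, Reject gives 1. Proposed Accept is best. ✓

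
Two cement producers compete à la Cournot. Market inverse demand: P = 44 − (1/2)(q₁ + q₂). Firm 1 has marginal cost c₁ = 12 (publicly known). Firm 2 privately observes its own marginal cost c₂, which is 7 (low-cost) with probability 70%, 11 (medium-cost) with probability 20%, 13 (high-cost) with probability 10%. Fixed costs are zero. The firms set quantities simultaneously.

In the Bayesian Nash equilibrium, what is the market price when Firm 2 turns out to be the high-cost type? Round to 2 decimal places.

23.77

Type-c best response for Firm 2: q₂(c) = (44 − c) − q₁/2.
Firm 1 maximizes expected profit; its first-order condition is 44 − q₁ − (1/2)E[q₂] − 12 = 0.
Substituting E[q₂] and solving: E[c₂] = 8.4, so q₁ = (44 − 2·12 + 8.4)/(3/2) = 18.9333.
q₂(high-cost) = 21.5333, so P = 44 − (1/2)·(18.9333 + 21.5333) = 23.7667.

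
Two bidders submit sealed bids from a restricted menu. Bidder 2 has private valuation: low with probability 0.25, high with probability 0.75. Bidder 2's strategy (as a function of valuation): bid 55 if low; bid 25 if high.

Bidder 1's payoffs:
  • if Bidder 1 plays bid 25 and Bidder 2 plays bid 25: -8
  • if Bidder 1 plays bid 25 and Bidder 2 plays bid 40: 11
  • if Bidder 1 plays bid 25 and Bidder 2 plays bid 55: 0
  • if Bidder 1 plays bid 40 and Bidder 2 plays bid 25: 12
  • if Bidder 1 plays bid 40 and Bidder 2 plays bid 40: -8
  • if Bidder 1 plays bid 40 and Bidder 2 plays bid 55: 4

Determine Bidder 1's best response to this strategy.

bid 40

E[bid 25] = 0.25·(0) + 0.75·(-8) = -6
E[bid 40] = 0.25·(4) + 0.75·(12) = 10
Best response: bid 40 (10 is the largest).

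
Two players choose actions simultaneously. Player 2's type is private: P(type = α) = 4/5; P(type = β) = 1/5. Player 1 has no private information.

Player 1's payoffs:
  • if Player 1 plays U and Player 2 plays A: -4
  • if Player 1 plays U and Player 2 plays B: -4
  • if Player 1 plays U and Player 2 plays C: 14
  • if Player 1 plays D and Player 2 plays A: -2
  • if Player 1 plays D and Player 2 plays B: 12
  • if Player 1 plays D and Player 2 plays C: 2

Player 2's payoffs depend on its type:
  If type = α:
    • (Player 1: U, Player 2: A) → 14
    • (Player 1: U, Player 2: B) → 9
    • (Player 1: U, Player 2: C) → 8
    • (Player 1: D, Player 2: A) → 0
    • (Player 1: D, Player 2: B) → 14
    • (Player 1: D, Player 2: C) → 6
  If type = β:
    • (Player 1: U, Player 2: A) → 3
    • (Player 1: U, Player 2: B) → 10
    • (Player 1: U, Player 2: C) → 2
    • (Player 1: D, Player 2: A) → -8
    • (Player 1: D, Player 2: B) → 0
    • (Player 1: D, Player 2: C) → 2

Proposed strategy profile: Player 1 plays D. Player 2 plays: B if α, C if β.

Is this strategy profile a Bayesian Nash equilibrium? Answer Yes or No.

Player 1 plays D: E[D] = 4/5·(12) + 1/5·(2) = 10; E[U] = -2/5. Best-responding. ✓
Player 2 (type α), facing D: A gives 0, B gives 14, C gives 6. Proposed B is best. ✓
Player 2 (type β), facing D: A gives -8, B gives 0, C gives 2. Proposed C is best. ✓

Yes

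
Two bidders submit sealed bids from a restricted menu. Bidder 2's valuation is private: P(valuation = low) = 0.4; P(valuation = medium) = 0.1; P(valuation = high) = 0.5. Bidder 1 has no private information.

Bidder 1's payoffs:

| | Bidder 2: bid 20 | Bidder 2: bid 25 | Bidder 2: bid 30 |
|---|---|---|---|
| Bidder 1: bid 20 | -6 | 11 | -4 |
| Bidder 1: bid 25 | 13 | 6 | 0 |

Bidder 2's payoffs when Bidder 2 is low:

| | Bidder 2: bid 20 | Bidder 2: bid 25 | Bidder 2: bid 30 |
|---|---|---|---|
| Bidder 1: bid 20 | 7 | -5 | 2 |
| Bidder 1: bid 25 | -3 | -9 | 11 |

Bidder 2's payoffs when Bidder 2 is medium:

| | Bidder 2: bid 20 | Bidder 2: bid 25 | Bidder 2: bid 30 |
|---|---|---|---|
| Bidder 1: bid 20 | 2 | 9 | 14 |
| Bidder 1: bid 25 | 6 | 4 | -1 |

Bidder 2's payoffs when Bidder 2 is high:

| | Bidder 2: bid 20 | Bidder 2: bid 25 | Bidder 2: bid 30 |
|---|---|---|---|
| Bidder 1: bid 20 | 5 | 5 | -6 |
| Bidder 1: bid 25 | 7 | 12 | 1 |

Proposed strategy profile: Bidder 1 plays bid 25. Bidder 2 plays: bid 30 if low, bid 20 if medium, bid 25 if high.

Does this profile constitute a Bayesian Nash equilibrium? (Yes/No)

Yes

Bidder 1 plays bid 25: E[bid 25] = 0.4·(0) + 0.1·(13) + 0.5·(6) = 4.3; E[bid 20] = 3.3. Best-responding. ✓
Bidder 2 (valuation low), facing bid 25: bid 20 gives -3, bid 25 gives -9, bid 30 gives 11. Proposed bid 30 is best. ✓
Bidder 2 (valuation medium), facing bid 25: bid 20 gives 6, bid 25 gives 4, bid 30 gives -1. Proposed bid 20 is best. ✓
Bidder 2 (valuation high), facing bid 25: bid 20 gives 7, bid 25 gives 12, bid 30 gives 1. Proposed bid 25 is best. ✓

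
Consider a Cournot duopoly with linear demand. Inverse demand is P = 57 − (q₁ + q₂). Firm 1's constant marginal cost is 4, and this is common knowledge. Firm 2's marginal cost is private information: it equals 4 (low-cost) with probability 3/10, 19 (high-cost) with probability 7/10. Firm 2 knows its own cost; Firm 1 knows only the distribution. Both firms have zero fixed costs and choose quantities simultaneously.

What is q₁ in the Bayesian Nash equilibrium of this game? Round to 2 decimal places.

21.17

Type-c best response for Firm 2: q₂(c) = (57 − c)/2 − q₁/2.
Firm 1 maximizes expected profit; its first-order condition is 57 − 2q₁ − E[q₂] − 4 = 0.
Substituting E[q₂] and solving: E[c₂] = 14.5, so q₁ = (57 − 2·4 + 14.5)/3 = 21.1667.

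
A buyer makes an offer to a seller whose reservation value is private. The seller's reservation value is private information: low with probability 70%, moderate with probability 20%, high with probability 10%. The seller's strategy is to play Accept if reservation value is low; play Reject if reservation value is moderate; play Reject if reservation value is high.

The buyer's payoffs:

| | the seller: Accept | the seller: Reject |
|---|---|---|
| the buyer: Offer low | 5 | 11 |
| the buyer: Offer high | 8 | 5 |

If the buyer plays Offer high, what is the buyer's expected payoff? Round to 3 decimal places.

E[Offer high] = 0.7·8 + 0.2·5 + 0.1·5 = 5.6 + 1 + 0.5 = 7.1

7.100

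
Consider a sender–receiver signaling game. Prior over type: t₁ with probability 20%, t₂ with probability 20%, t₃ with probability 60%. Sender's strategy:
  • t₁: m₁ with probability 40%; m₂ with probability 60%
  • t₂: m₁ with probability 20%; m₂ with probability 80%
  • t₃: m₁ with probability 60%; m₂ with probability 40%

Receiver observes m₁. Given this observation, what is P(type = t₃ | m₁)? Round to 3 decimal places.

Apply Bayes' rule using the sender's strategy as the likelihood.
P(m₁) = 0.2·0.4 + 0.2·0.2 + 0.6·0.6 = 0.48
P(t₃ | m₁) = (0.6·0.6) / 0.48 = 0.36 / 0.48 = 0.75

0.750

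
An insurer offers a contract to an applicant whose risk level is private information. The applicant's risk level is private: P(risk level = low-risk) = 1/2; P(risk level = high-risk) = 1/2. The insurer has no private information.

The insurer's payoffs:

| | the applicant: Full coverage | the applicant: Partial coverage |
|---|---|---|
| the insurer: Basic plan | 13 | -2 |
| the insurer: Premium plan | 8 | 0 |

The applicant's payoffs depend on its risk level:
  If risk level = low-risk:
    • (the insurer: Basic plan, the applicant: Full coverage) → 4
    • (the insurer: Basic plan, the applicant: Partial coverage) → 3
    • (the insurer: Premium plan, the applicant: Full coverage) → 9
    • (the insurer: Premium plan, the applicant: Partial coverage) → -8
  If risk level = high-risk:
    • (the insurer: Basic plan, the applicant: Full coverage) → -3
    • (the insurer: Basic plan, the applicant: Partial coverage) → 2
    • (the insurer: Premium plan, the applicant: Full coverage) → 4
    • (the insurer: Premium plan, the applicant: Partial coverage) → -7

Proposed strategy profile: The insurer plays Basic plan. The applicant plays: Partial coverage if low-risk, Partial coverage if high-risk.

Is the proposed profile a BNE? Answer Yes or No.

A profile is a BNE iff every type of every player is best-responding given beliefs about the other side.
The insurer plays Basic plan: E[Basic plan] = 1/2·(-2) + 1/2·(-2) = -2; E[Premium plan] = 0. Not best-responding. ✗
The applicant (risk level low-risk), facing Basic plan: Full coverage gives 4, Partial coverage gives 3. Proposed Partial coverage is not best — profitable deviation exists. ✗
The applicant (risk level high-risk), facing Basic plan: Full coverage gives -3, Partial coverage gives 2. Proposed Partial coverage is best. ✓

No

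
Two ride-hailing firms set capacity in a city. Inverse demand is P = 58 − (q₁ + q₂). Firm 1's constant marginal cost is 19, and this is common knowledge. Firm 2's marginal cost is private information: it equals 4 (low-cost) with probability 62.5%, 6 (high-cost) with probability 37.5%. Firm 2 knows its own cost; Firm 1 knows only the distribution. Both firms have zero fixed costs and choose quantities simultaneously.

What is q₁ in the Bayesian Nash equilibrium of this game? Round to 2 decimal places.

Type-c best response for Firm 2: q₂(c) = (58 − c)/2 − q₁/2.
Firm 1 maximizes expected profit; its first-order condition is 58 − 2q₁ − E[q₂] − 19 = 0.
Substituting E[q₂] and solving: E[c₂] = 4.75, so q₁ = (58 − 2·19 + 4.75)/3 = 8.25.

8.25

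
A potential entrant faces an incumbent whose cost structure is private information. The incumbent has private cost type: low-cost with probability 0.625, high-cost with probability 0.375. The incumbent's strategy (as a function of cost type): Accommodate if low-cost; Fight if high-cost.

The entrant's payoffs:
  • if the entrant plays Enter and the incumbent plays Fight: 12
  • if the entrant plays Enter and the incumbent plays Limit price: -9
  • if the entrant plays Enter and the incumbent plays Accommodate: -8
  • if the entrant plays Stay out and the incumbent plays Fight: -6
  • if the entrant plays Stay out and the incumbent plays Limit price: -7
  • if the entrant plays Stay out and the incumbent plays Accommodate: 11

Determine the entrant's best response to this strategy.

Stay out

E[Enter] = 0.625·(-8) + 0.375·(12) = -0.5
E[Stay out] = 0.625·(11) + 0.375·(-6) = 4.625
Best response: Stay out (4.625 is the largest).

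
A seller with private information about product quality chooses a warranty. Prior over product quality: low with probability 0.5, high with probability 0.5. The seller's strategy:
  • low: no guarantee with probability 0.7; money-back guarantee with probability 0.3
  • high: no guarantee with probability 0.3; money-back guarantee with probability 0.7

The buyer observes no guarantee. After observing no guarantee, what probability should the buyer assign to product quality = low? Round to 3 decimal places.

P(no guarantee) = 0.5·0.7 + 0.5·0.3 = 0.5
P(low | no guarantee) = (0.5·0.7) / 0.5 = 0.35 / 0.5 = 0.7

0.700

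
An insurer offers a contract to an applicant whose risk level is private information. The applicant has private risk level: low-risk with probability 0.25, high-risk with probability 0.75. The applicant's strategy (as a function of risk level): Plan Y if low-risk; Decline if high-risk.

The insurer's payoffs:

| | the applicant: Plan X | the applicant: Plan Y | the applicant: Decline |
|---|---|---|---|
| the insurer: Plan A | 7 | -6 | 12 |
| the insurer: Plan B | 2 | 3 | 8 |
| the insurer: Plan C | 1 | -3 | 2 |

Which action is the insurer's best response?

E[Plan A] = 0.25·(-6) + 0.75·(12) = 7.5
E[Plan B] = 0.25·(3) + 0.75·(8) = 6.75
E[Plan C] = 0.25·(-3) + 0.75·(2) = 0.75
Best response: Plan A (7.5 is the largest).

Plan A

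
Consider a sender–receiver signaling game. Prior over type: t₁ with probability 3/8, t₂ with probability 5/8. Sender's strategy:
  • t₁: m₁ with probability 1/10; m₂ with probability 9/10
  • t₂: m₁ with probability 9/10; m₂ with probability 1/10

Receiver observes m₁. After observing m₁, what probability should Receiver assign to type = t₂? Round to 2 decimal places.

0.94

P(m₁) = (3/8)·(1/10) + (5/8)·(9/10) = 3/5
P(t₂ | m₁) = ((5/8)·(9/10)) / (3/5) = (9/16) / (3/5) = 15/16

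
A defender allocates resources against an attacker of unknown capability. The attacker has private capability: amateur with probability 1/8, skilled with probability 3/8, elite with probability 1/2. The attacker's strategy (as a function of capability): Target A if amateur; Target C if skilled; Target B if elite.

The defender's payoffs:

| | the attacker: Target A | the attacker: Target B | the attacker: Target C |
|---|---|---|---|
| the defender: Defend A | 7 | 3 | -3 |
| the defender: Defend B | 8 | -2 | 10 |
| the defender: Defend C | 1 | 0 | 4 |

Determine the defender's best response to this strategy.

E[Defend A] = 1/8·(7) + 3/8·(-3) + 1/2·(3) = 5/4
E[Defend B] = 1/8·(8) + 3/8·(10) + 1/2·(-2) = 15/4
E[Defend C] = 1/8·(1) + 3/8·(4) + 1/2·(0) = 13/8
Best response: Defend B (15/4 is the largest).

Defend B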